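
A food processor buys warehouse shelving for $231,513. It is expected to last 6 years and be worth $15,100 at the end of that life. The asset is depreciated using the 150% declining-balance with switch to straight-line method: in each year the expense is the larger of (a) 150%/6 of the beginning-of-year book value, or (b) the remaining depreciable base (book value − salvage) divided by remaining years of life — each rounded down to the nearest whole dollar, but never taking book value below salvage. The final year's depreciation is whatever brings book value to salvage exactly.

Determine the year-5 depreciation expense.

$27,524

Depreciable base = $231,513 − $15,100 = $216,413.
Year 1: DB = ⌊$231,513 × 150%/6⌋ = $57,878; SL = ⌊$216,413/6⌋ = $36,068 → take DB $57,878. Book value $173,635.
Year 2: DB = ⌊$173,635 × 150%/6⌋ = $43,408; SL = ⌊$158,535/5⌋ = $31,707 → take DB $43,408. Book value $130,227.
Year 3: DB = ⌊$130,227 × 150%/6⌋ = $32,556; SL = ⌊$115,127/4⌋ = $28,781 → take DB $32,556. Book value $97,671.
Year 4: DB = ⌊$97,671 × 150%/6⌋ = $24,417; SL = ⌊$82,571/3⌋ = $27,523 → take SL $27,523. Book value $70,148.
Year 5: DB = ⌊$70,148 × 150%/6⌋ = $17,537; SL = ⌊$55,048/2⌋ = $27,524 → take SL $27,524. Book value $42,624.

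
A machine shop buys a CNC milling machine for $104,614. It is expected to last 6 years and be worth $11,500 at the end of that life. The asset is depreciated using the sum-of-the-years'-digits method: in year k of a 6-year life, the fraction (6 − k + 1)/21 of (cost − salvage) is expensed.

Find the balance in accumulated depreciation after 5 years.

$88,680

Depreciable base = $104,614 − $11,500 = $93,114.
Sum of the years' digits = 6+5+4+3+2+1 = 21.
Year 1: $93,114 × 6/21 = $26,604. Book value $78,010.
Year 2: $93,114 × 5/21 = $22,170. Book value $55,840.
Year 3: $93,114 × 4/21 = $17,736. Book value $38,104.
Year 4: $93,114 × 3/21 = $13,302. Book value $24,802.
Year 5: $93,114 × 2/21 = $8,868. Book value $15,934.
Accumulated through year 5 = $104,614 − $15,934 = $88,680.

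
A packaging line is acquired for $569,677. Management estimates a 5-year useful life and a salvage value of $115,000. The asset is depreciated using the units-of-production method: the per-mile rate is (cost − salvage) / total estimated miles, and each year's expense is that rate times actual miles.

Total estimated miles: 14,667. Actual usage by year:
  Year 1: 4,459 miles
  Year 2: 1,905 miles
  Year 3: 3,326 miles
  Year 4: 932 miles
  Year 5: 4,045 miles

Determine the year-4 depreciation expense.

Depreciable base = $569,677 − $115,000 = $454,677.
Rate = $454,677 / 14,667 miles = $31 per mile.
Year 1: 4,459 × $31 = $138,229. Book value $431,448.
Year 2: 1,905 × $31 = $59,055. Book value $372,393.
Year 3: 3,326 × $31 = $103,106. Book value $269,287.
Year 4: 932 × $31 = $28,892. Book value $240,395.

$28,892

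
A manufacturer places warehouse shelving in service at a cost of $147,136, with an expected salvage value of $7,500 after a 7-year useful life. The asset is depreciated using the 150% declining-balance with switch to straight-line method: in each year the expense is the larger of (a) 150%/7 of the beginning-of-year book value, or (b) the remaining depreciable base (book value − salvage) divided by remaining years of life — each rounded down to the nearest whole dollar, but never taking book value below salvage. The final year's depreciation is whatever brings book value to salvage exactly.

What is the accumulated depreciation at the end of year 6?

Depreciable base = $147,136 − $7,500 = $139,636.
Year 1: DB = ⌊$147,136 × 150%/7⌋ = $31,529; SL = ⌊$139,636/7⌋ = $19,948 → take DB $31,529. Book value $115,607.
Year 2: DB = ⌊$115,607 × 150%/7⌋ = $24,772; SL = ⌊$108,107/6⌋ = $18,017 → take DB $24,772. Book value $90,835.
Year 3: DB = ⌊$90,835 × 150%/7⌋ = $19,464; SL = ⌊$83,335/5⌋ = $16,667 → take DB $19,464. Book value $71,371.
Year 4: DB = ⌊$71,371 × 150%/7⌋ = $15,293; SL = ⌊$63,871/4⌋ = $15,967 → take SL $15,967. Book value $55,404.
Year 5: DB = ⌊$55,404 × 150%/7⌋ = $11,872; SL = ⌊$47,904/3⌋ = $15,968 → take SL $15,968. Book value $39,436.
Year 6: DB = ⌊$39,436 × 150%/7⌋ = $8,450; SL = ⌊$31,936/2⌋ = $15,968 → take SL $15,968. Book value $23,468.
Accumulated through year 6 = $147,136 − $23,468 = $123,668.

$123,668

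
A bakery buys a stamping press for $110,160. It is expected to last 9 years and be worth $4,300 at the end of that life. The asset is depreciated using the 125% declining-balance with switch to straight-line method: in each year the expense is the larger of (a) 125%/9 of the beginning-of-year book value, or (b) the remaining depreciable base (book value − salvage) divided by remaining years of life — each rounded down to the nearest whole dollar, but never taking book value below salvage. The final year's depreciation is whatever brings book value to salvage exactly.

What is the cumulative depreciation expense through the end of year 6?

Depreciable base = $110,160 − $4,300 = $105,860.
Year 1: DB = ⌊$110,160 × 125%/9⌋ = $15,300; SL = ⌊$105,860/9⌋ = $11,762 → take DB $15,300. Book value $94,860.
Year 2: DB = ⌊$94,860 × 125%/9⌋ = $13,175; SL = ⌊$90,560/8⌋ = $11,320 → take DB $13,175. Book value $81,685.
Year 3: DB = ⌊$81,685 × 125%/9⌋ = $11,345; SL = ⌊$77,385/7⌋ = $11,055 → take DB $11,345. Book value $70,340.
Year 4: DB = ⌊$70,340 × 125%/9⌋ = $9,769; SL = ⌊$66,040/6⌋ = $11,006 → take SL $11,006. Book value $59,334.
Year 5: DB = ⌊$59,334 × 125%/9⌋ = $8,240; SL = ⌊$55,034/5⌋ = $11,006 → take SL $11,006. Book value $48,328.
Year 6: DB = ⌊$48,328 × 125%/9⌋ = $6,712; SL = ⌊$44,028/4⌋ = $11,007 → take SL $11,007. Book value $37,321.
Accumulated through year 6 = $110,160 − $37,321 = $72,839.

$72,839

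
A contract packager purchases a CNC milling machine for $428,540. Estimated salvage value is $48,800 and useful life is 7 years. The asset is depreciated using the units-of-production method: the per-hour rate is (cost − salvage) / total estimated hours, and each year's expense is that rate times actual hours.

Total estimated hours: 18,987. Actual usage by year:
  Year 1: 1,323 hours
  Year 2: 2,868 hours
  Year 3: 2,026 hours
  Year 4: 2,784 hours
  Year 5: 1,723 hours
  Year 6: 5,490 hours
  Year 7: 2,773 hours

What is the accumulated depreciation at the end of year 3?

Depreciable base = $428,540 − $48,800 = $379,740.
Rate = $379,740 / 18,987 hours = $20 per hour.
Year 1: 1,323 × $20 = $26,460. Book value $402,080.
Year 2: 2,868 × $20 = $57,360. Book value $344,720.
Year 3: 2,026 × $20 = $40,520. Book value $304,200.
Accumulated through year 3 = $428,540 − $304,200 = $124,340.

$124,340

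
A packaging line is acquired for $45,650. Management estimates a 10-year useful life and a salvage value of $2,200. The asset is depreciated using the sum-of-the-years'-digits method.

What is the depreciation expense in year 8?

Depreciable base = $45,650 − $2,200 = $43,450.
Sum of the years' digits = 10+9+8+7+6+5+4+3+2+1 = 55.
Year 1: $43,450 × 10/55 = $7,900. Book value $37,750.
Year 2: $43,450 × 9/55 = $7,110. Book value $30,640.
Year 3: $43,450 × 8/55 = $6,320. Book value $24,320.
Year 4: $43,450 × 7/55 = $5,530. Book value $18,790.
Year 5: $43,450 × 6/55 = $4,740. Book value $14,050.
Year 6: $43,450 × 5/55 = $3,950. Book value $10,100.
Year 7: $43,450 × 4/55 = $3,160. Book value $6,940.
Year 8: $43,450 × 3/55 = $2,370. Book value $4,570.

$2,370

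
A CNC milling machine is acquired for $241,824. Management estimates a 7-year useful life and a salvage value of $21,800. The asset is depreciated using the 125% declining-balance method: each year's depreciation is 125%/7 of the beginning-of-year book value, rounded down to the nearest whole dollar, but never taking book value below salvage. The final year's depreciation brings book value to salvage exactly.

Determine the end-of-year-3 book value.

Depreciable base = $241,824 − $21,800 = $220,024.
Year 1: ⌊$241,824 × 125%/7⌋ = $43,182. Book value $198,642.
Year 2: ⌊$198,642 × 125%/7⌋ = $35,471. Book value $163,171.
Year 3: ⌊$163,171 × 125%/7⌋ = $29,137. Book value $134,034.

$134,034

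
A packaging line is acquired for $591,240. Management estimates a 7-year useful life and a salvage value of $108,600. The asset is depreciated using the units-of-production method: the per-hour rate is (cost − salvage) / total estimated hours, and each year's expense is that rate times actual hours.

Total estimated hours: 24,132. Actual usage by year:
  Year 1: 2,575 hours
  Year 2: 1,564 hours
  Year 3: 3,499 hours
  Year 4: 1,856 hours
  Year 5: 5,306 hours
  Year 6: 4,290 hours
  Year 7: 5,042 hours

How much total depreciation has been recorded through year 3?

Depreciable base = $591,240 − $108,600 = $482,640.
Rate = $482,640 / 24,132 hours = $20 per hour.
Year 1: 2,575 × $20 = $51,500. Book value $539,740.
Year 2: 1,564 × $20 = $31,280. Book value $508,460.
Year 3: 3,499 × $20 = $69,980. Book value $438,480.
Accumulated through year 3 = $591,240 − $438,480 = $152,760.

$152,760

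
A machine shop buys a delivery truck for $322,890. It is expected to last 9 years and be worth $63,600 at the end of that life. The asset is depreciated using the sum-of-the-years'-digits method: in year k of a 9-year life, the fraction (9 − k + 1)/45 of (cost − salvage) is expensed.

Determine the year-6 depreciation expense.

Depreciable base = $322,890 − $63,600 = $259,290.
Sum of the years' digits = 9+8+7+6+5+4+3+2+1 = 45.
Year 1: $259,290 × 9/45 = $51,858. Book value $271,032.
Year 2: $259,290 × 8/45 = $46,096. Book value $224,936.
Year 3: $259,290 × 7/45 = $40,334. Book value $184,602.
Year 4: $259,290 × 6/45 = $34,572. Book value $150,030.
Year 5: $259,290 × 5/45 = $28,810. Book value $121,220.
Year 6: $259,290 × 4/45 = $23,048. Book value $98,172.

$23,048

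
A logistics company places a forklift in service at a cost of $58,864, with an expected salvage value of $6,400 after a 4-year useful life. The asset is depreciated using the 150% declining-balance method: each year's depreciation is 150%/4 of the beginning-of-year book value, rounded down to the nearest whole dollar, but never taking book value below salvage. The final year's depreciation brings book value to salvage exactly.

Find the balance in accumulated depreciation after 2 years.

$35,870

Depreciable base = $58,864 − $6,400 = $52,464.
Year 1: ⌊$58,864 × 150%/4⌋ = $22,074. Book value $36,790.
Year 2: ⌊$36,790 × 150%/4⌋ = $13,796. Book value $22,994.
Accumulated through year 2 = $58,864 − $22,994 = $35,870.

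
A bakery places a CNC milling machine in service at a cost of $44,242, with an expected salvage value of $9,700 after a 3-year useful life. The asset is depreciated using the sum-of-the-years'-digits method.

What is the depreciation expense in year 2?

Depreciable base = $44,242 − $9,700 = $34,542.
Sum of the years' digits = 3+2+1 = 6.
Year 1: $34,542 × 3/6 = $17,271. Book value $26,971.
Year 2: $34,542 × 2/6 = $11,514. Book value $15,457.

$11,514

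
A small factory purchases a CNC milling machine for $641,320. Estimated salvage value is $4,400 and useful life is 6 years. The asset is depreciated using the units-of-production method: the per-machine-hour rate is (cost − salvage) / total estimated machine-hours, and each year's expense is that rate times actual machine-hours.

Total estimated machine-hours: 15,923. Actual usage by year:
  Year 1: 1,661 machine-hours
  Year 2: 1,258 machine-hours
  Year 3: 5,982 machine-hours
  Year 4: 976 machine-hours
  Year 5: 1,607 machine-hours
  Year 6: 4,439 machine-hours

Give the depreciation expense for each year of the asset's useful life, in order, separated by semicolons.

Depreciable base = $641,320 − $4,400 = $636,920.
Rate = $636,920 / 15,923 machine-hours = $40 per machine-hour.
Year 1: 1,661 × $40 = $66,440. Book value $574,880.
Year 2: 1,258 × $40 = $50,320. Book value $524,560.
Year 3: 5,982 × $40 = $239,280. Book value $285,280.
Year 4: 976 × $40 = $39,040. Book value $246,240.
Year 5: 1,607 × $40 = $64,280. Book value $181,960.
Year 6: 4,439 × $40 = $177,560. Book value $4,400.

$66,440; $50,320; $239,280; $39,040; $64,280; $177,560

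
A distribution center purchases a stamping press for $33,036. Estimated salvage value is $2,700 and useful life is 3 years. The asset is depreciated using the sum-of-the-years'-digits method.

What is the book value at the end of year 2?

Depreciable base = $33,036 − $2,700 = $30,336.
Sum of the years' digits = 3+2+1 = 6.
Year 1: $30,336 × 3/6 = $15,168. Book value $17,868.
Year 2: $30,336 × 2/6 = $10,112. Book value $7,756.

$7,756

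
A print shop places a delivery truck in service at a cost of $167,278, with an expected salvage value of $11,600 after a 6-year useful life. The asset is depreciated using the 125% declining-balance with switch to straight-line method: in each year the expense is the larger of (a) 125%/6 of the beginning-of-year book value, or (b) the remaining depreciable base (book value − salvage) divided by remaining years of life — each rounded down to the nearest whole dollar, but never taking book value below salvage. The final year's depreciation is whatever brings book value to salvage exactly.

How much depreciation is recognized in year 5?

$23,310

Depreciable base = $167,278 − $11,600 = $155,678.
Year 1: DB = ⌊$167,278 × 125%/6⌋ = $34,849; SL = ⌊$155,678/6⌋ = $25,946 → take DB $34,849. Book value $132,429.
Year 2: DB = ⌊$132,429 × 125%/6⌋ = $27,589; SL = ⌊$120,829/5⌋ = $24,165 → take DB $27,589. Book value $104,840.
Year 3: DB = ⌊$104,840 × 125%/6⌋ = $21,841; SL = ⌊$93,240/4⌋ = $23,310 → take SL $23,310. Book value $81,530.
Year 4: DB = ⌊$81,530 × 125%/6⌋ = $16,985; SL = ⌊$69,930/3⌋ = $23,310 → take SL $23,310. Book value $58,220.
Year 5: DB = ⌊$58,220 × 125%/6⌋ = $12,129; SL = ⌊$46,620/2⌋ = $23,310 → take SL $23,310. Book value $34,910.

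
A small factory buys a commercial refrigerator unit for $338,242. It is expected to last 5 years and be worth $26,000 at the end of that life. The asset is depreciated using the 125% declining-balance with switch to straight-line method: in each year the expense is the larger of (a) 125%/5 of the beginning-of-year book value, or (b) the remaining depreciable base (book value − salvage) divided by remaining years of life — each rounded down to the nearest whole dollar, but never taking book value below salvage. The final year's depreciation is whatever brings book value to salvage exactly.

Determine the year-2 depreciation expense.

Depreciable base = $338,242 − $26,000 = $312,242.
Year 1: DB = ⌊$338,242 × 125%/5⌋ = $84,560; SL = ⌊$312,242/5⌋ = $62,448 → take DB $84,560. Book value $253,682.
Year 2: DB = ⌊$253,682 × 125%/5⌋ = $63,420; SL = ⌊$227,682/4⌋ = $56,920 → take DB $63,420. Book value $190,262.

$63,420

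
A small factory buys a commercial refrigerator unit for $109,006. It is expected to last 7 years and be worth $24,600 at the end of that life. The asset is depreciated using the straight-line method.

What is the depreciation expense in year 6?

Depreciable base = $109,006 − $24,600 = $84,406.
Annual expense = $84,406 / 7 = $12,058.

$12,058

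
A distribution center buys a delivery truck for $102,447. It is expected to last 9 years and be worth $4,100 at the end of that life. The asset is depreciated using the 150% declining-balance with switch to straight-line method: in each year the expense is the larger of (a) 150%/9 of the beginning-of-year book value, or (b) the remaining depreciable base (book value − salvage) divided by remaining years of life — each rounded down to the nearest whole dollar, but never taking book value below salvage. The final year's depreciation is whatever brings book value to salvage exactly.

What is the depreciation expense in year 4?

Depreciable base = $102,447 − $4,100 = $98,347.
Year 1: DB = ⌊$102,447 × 150%/9⌋ = $17,074; SL = ⌊$98,347/9⌋ = $10,927 → take DB $17,074. Book value $85,373.
Year 2: DB = ⌊$85,373 × 150%/9⌋ = $14,228; SL = ⌊$81,273/8⌋ = $10,159 → take DB $14,228. Book value $71,145.
Year 3: DB = ⌊$71,145 × 150%/9⌋ = $11,857; SL = ⌊$67,045/7⌋ = $9,577 → take DB $11,857. Book value $59,288.
Year 4: DB = ⌊$59,288 × 150%/9⌋ = $9,881; SL = ⌊$55,188/6⌋ = $9,198 → take DB $9,881. Book value $49,407.

$9,881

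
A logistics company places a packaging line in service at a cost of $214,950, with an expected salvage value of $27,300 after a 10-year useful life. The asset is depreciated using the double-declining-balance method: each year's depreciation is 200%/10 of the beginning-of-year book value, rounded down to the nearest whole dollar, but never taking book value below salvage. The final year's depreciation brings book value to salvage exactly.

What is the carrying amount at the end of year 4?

$88,044

Depreciable base = $214,950 − $27,300 = $187,650.
Year 1: ⌊$214,950 × 200%/10⌋ = $42,990. Book value $171,960.
Year 2: ⌊$171,960 × 200%/10⌋ = $34,392. Book value $137,568.
Year 3: ⌊$137,568 × 200%/10⌋ = $27,513. Book value $110,055.
Year 4: ⌊$110,055 × 200%/10⌋ = $22,011. Book value $88,044.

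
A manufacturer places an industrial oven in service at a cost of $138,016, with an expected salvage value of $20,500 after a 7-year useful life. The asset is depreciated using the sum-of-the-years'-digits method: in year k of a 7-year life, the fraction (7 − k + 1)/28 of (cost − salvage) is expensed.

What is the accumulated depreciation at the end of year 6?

Depreciable base = $138,016 − $20,500 = $117,516.
Sum of the years' digits = 7+6+5+4+3+2+1 = 28.
Year 1: $117,516 × 7/28 = $29,379. Book value $108,637.
Year 2: $117,516 × 6/28 = $25,182. Book value $83,455.
Year 3: $117,516 × 5/28 = $20,985. Book value $62,470.
Year 4: $117,516 × 4/28 = $16,788. Book value $45,682.
Year 5: $117,516 × 3/28 = $12,591. Book value $33,091.
Year 6: $117,516 × 2/28 = $8,394. Book value $24,697.
Accumulated through year 6 = $138,016 − $24,697 = $113,319.

$113,319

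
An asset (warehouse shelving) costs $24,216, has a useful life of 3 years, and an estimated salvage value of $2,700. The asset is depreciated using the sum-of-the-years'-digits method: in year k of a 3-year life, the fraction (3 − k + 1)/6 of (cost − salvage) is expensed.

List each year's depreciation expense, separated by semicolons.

Depreciable base = $24,216 − $2,700 = $21,516.
Sum of the years' digits = 3+2+1 = 6.
Year 1: $21,516 × 3/6 = $10,758. Book value $13,458.
Year 2: $21,516 × 2/6 = $7,172. Book value $6,286.
Year 3: $21,516 × 1/6 = $3,586. Book value $2,700.

$10,758; $7,172; $3,586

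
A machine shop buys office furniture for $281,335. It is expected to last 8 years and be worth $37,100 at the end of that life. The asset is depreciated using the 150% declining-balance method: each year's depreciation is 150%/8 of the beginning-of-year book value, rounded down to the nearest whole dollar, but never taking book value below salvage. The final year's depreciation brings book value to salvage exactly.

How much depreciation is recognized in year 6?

Depreciable base = $281,335 − $37,100 = $244,235.
Year 1: ⌊$281,335 × 150%/8⌋ = $52,750. Book value $228,585.
Year 2: ⌊$228,585 × 150%/8⌋ = $42,859. Book value $185,726.
Year 3: ⌊$185,726 × 150%/8⌋ = $34,823. Book value $150,903.
Year 4: ⌊$150,903 × 150%/8⌋ = $28,294. Book value $122,609.
Year 5: ⌊$122,609 × 150%/8⌋ = $22,989. Book value $99,620.
Year 6: ⌊$99,620 × 150%/8⌋ = $18,678. Book value $80,942.

$18,678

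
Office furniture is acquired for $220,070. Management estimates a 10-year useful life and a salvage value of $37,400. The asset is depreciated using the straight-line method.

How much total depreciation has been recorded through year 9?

$164,403

Depreciable base = $220,070 − $37,400 = $182,670.
Annual expense = $182,670 / 10 = $18,267.
End of year 1: book value $201,803.
End of year 2: book value $183,536.
End of year 3: book value $165,269.
End of year 4: book value $147,002.
End of year 5: book value $128,735.
End of year 6: book value $110,468.
End of year 7: book value $92,201.
End of year 8: book value $73,934.
End of year 9: book value $55,667.
Accumulated through year 9 = $220,070 − $55,667 = $164,403.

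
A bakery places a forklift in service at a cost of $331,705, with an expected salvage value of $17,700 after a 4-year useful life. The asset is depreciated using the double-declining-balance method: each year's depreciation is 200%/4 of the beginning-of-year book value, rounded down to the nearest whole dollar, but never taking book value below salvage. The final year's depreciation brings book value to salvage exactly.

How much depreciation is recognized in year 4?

$23,764

Depreciable base = $331,705 − $17,700 = $314,005.
Year 1: ⌊$331,705 × 200%/4⌋ = $165,852. Book value $165,853.
Year 2: ⌊$165,853 × 200%/4⌋ = $82,926. Book value $82,927.
Year 3: ⌊$82,927 × 200%/4⌋ = $41,463. Book value $41,464.
Year 4 (final): $41,464 − $17,700 = $23,764. Book value $17,700.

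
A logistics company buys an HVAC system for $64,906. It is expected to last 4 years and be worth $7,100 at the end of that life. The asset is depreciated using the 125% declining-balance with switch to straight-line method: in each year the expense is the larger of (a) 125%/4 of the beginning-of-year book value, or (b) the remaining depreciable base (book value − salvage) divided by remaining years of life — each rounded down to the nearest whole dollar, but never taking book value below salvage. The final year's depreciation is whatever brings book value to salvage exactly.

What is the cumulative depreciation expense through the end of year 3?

$46,016

Depreciable base = $64,906 − $7,100 = $57,806.
Year 1: DB = ⌊$64,906 × 125%/4⌋ = $20,283; SL = ⌊$57,806/4⌋ = $14,451 → take DB $20,283. Book value $44,623.
Year 2: DB = ⌊$44,623 × 125%/4⌋ = $13,944; SL = ⌊$37,523/3⌋ = $12,507 → take DB $13,944. Book value $30,679.
Year 3: DB = ⌊$30,679 × 125%/4⌋ = $9,587; SL = ⌊$23,579/2⌋ = $11,789 → take SL $11,789. Book value $18,890.
Accumulated through year 3 = $64,906 − $18,890 = $46,016.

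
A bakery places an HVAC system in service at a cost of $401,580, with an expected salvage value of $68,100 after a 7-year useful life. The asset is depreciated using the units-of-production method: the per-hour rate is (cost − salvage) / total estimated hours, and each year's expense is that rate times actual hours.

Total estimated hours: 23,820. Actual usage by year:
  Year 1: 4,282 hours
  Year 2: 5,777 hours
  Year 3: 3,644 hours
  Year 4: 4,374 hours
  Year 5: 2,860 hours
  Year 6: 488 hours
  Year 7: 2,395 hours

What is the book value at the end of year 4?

Depreciable base = $401,580 − $68,100 = $333,480.
Rate = $333,480 / 23,820 hours = $14 per hour.
Year 1: 4,282 × $14 = $59,948. Book value $341,632.
Year 2: 5,777 × $14 = $80,878. Book value $260,754.
Year 3: 3,644 × $14 = $51,016. Book value $209,738.
Year 4: 4,374 × $14 = $61,236. Book value $148,502.

$148,502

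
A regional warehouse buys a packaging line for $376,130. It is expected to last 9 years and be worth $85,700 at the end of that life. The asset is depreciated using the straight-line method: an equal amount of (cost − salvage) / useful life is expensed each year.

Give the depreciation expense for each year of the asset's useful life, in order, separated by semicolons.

$32,270; $32,270; $32,270; $32,270; $32,270; $32,270; $32,270; $32,270; $32,270

Depreciable base = $376,130 − $85,700 = $290,430.
Annual expense = $290,430 / 9 = $32,270.
End of year 1: book value $343,860.
End of year 2: book value $311,590.
End of year 3: book value $279,320.
End of year 4: book value $247,050.
End of year 5: book value $214,780.
End of year 6: book value $182,510.
End of year 7: book value $150,240.
End of year 8: book value $117,970.
End of year 9: book value $85,700.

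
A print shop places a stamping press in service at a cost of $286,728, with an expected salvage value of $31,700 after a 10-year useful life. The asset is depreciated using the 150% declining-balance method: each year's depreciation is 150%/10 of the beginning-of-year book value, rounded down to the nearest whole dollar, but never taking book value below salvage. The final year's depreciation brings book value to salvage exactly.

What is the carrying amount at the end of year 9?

Depreciable base = $286,728 − $31,700 = $255,028.
Year 1: ⌊$286,728 × 150%/10⌋ = $43,009. Book value $243,719.
Year 2: ⌊$243,719 × 150%/10⌋ = $36,557. Book value $207,162.
Year 3: ⌊$207,162 × 150%/10⌋ = $31,074. Book value $176,088.
Year 4: ⌊$176,088 × 150%/10⌋ = $26,413. Book value $149,675.
Year 5: ⌊$149,675 × 150%/10⌋ = $22,451. Book value $127,224.
Year 6: ⌊$127,224 × 150%/10⌋ = $19,083. Book value $108,141.
Year 7: ⌊$108,141 × 150%/10⌋ = $16,221. Book value $91,920.
Year 8: ⌊$91,920 × 150%/10⌋ = $13,788. Book value $78,132.
Year 9: ⌊$78,132 × 150%/10⌋ = $11,719. Book value $66,413.

$66,413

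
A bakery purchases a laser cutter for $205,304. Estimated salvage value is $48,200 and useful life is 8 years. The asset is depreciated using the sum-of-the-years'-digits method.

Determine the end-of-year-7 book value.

$52,564

Depreciable base = $205,304 − $48,200 = $157,104.
Sum of the years' digits = 8+7+6+5+4+3+2+1 = 36.
Year 1: $157,104 × 8/36 = $34,912. Book value $170,392.
Year 2: $157,104 × 7/36 = $30,548. Book value $139,844.
Year 3: $157,104 × 6/36 = $26,184. Book value $113,660.
Year 4: $157,104 × 5/36 = $21,820. Book value $91,840.
Year 5: $157,104 × 4/36 = $17,456. Book value $74,384.
Year 6: $157,104 × 3/36 = $13,092. Book value $61,292.
Year 7: $157,104 × 2/36 = $8,728. Book value $52,564.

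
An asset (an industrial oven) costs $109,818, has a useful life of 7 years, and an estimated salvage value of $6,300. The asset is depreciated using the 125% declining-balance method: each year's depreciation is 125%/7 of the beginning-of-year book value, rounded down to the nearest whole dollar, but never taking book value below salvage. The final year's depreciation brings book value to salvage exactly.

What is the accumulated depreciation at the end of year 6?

Depreciable base = $109,818 − $6,300 = $103,518.
Year 1: ⌊$109,818 × 125%/7⌋ = $19,610. Book value $90,208.
Year 2: ⌊$90,208 × 125%/7⌋ = $16,108. Book value $74,100.
Year 3: ⌊$74,100 × 125%/7⌋ = $13,232. Book value $60,868.
Year 4: ⌊$60,868 × 125%/7⌋ = $10,869. Book value $49,999.
Year 5: ⌊$49,999 × 125%/7⌋ = $8,928. Book value $41,071.
Year 6: ⌊$41,071 × 125%/7⌋ = $7,334. Book value $33,737.
Accumulated through year 6 = $109,818 − $33,737 = $76,081.

$76,081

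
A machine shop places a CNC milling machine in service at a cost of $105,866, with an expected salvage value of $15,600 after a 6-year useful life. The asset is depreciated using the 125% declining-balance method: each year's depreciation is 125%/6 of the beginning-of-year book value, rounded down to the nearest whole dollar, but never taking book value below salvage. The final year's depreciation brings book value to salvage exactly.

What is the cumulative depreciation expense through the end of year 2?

$39,515

Depreciable base = $105,866 − $15,600 = $90,266.
Year 1: ⌊$105,866 × 125%/6⌋ = $22,055. Book value $83,811.
Year 2: ⌊$83,811 × 125%/6⌋ = $17,460. Book value $66,351.
Accumulated through year 2 = $105,866 − $66,351 = $39,515.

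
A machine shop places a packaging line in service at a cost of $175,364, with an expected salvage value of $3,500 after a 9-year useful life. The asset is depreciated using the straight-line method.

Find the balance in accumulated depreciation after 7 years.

$133,672

Depreciable base = $175,364 − $3,500 = $171,864.
Annual expense = $171,864 / 9 = $19,096.
End of year 1: book value $156,268.
End of year 2: book value $137,172.
End of year 3: book value $118,076.
End of year 4: book value $98,980.
End of year 5: book value $79,884.
End of year 6: book value $60,788.
End of year 7: book value $41,692.
Accumulated through year 7 = $175,364 − $41,692 = $133,672.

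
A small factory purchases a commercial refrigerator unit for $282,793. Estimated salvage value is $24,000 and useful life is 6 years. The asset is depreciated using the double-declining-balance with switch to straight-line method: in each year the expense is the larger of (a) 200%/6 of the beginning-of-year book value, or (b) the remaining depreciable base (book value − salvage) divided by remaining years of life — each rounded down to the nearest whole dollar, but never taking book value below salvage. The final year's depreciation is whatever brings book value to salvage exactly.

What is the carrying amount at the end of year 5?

$37,241

Depreciable base = $282,793 − $24,000 = $258,793.
Year 1: DB = ⌊$282,793 × 200%/6⌋ = $94,264; SL = ⌊$258,793/6⌋ = $43,132 → take DB $94,264. Book value $188,529.
Year 2: DB = ⌊$188,529 × 200%/6⌋ = $62,843; SL = ⌊$164,529/5⌋ = $32,905 → take DB $62,843. Book value $125,686.
Year 3: DB = ⌊$125,686 × 200%/6⌋ = $41,895; SL = ⌊$101,686/4⌋ = $25,421 → take DB $41,895. Book value $83,791.
Year 4: DB = ⌊$83,791 × 200%/6⌋ = $27,930; SL = ⌊$59,791/3⌋ = $19,930 → take DB $27,930. Book value $55,861.
Year 5: DB = ⌊$55,861 × 200%/6⌋ = $18,620; SL = ⌊$31,861/2⌋ = $15,930 → take DB $18,620. Book value $37,241.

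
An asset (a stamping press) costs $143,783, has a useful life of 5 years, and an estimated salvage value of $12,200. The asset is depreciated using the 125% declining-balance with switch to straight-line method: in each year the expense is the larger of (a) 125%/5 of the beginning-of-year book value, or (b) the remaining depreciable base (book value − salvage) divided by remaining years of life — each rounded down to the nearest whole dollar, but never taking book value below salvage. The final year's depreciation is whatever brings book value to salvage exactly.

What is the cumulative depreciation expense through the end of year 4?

Depreciable base = $143,783 − $12,200 = $131,583.
Year 1: DB = ⌊$143,783 × 125%/5⌋ = $35,945; SL = ⌊$131,583/5⌋ = $26,316 → take DB $35,945. Book value $107,838.
Year 2: DB = ⌊$107,838 × 125%/5⌋ = $26,959; SL = ⌊$95,638/4⌋ = $23,909 → take DB $26,959. Book value $80,879.
Year 3: DB = ⌊$80,879 × 125%/5⌋ = $20,219; SL = ⌊$68,679/3⌋ = $22,893 → take SL $22,893. Book value $57,986.
Year 4: DB = ⌊$57,986 × 125%/5⌋ = $14,496; SL = ⌊$45,786/2⌋ = $22,893 → take SL $22,893. Book value $35,093.
Accumulated through year 4 = $143,783 − $35,093 = $108,690.

$108,690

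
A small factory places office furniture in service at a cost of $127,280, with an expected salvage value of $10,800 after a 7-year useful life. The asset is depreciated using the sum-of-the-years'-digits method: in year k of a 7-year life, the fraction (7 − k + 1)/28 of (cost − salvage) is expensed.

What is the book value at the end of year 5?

$23,280

Depreciable base = $127,280 − $10,800 = $116,480.
Sum of the years' digits = 7+6+5+4+3+2+1 = 28.
Year 1: $116,480 × 7/28 = $29,120. Book value $98,160.
Year 2: $116,480 × 6/28 = $24,960. Book value $73,200.
Year 3: $116,480 × 5/28 = $20,800. Book value $52,400.
Year 4: $116,480 × 4/28 = $16,640. Book value $35,760.
Year 5: $116,480 × 3/28 = $12,480. Book value $23,280.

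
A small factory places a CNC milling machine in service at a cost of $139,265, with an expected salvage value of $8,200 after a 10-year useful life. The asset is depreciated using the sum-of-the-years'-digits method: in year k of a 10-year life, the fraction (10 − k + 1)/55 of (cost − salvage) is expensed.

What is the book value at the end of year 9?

$10,583

Depreciable base = $139,265 − $8,200 = $131,065.
Sum of the years' digits = 10+9+8+7+6+5+4+3+2+1 = 55.
Year 1: $131,065 × 10/55 = $23,830. Book value $115,435.
Year 2: $131,065 × 9/55 = $21,447. Book value $93,988.
Year 3: $131,065 × 8/55 = $19,064. Book value $74,924.
Year 4: $131,065 × 7/55 = $16,681. Book value $58,243.
Year 5: $131,065 × 6/55 = $14,298. Book value $43,945.
Year 6: $131,065 × 5/55 = $11,915. Book value $32,030.
Year 7: $131,065 × 4/55 = $9,532. Book value $22,498.
Year 8: $131,065 × 3/55 = $7,149. Book value $15,349.
Year 9: $131,065 × 2/55 = $4,766. Book value $10,583.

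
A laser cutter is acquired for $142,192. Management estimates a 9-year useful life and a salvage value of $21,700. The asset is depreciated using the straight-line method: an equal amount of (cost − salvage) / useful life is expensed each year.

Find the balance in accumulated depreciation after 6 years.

Depreciable base = $142,192 − $21,700 = $120,492.
Annual expense = $120,492 / 9 = $13,388.
End of year 1: book value $128,804.
End of year 2: book value $115,416.
End of year 3: book value $102,028.
End of year 4: book value $88,640.
End of year 5: book value $75,252.
End of year 6: book value $61,864.
Accumulated through year 6 = $142,192 − $61,864 = $80,328.

$80,328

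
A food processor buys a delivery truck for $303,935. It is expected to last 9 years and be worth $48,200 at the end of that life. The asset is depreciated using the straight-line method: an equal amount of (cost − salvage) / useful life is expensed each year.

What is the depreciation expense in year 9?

Depreciable base = $303,935 − $48,200 = $255,735.
Annual expense = $255,735 / 9 = $28,415.

$28,415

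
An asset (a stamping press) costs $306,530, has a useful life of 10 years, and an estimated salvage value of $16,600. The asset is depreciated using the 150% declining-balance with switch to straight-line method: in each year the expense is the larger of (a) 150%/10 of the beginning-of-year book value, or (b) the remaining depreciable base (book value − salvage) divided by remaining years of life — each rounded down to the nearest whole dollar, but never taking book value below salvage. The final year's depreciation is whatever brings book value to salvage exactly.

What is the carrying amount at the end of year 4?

Depreciable base = $306,530 − $16,600 = $289,930.
Year 1: DB = ⌊$306,530 × 150%/10⌋ = $45,979; SL = ⌊$289,930/10⌋ = $28,993 → take DB $45,979. Book value $260,551.
Year 2: DB = ⌊$260,551 × 150%/10⌋ = $39,082; SL = ⌊$243,951/9⌋ = $27,105 → take DB $39,082. Book value $221,469.
Year 3: DB = ⌊$221,469 × 150%/10⌋ = $33,220; SL = ⌊$204,869/8⌋ = $25,608 → take DB $33,220. Book value $188,249.
Year 4: DB = ⌊$188,249 × 150%/10⌋ = $28,237; SL = ⌊$171,649/7⌋ = $24,521 → take DB $28,237. Book value $160,012.

$160,012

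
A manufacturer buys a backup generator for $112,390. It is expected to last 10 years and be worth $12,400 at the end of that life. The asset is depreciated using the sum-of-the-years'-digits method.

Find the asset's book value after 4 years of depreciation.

$50,578

Depreciable base = $112,390 − $12,400 = $99,990.
Sum of the years' digits = 10+9+8+7+6+5+4+3+2+1 = 55.
Year 1: $99,990 × 10/55 = $18,180. Book value $94,210.
Year 2: $99,990 × 9/55 = $16,362. Book value $77,848.
Year 3: $99,990 × 8/55 = $14,544. Book value $63,304.
Year 4: $99,990 × 7/55 = $12,726. Book value $50,578.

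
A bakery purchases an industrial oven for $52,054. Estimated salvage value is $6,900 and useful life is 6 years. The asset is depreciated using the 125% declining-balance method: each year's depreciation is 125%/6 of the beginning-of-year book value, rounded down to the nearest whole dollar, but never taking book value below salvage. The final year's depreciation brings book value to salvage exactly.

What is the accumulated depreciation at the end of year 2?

$19,429

Depreciable base = $52,054 − $6,900 = $45,154.
Year 1: ⌊$52,054 × 125%/6⌋ = $10,844. Book value $41,210.
Year 2: ⌊$41,210 × 125%/6⌋ = $8,585. Book value $32,625.
Accumulated through year 2 = $52,054 − $32,625 = $19,429.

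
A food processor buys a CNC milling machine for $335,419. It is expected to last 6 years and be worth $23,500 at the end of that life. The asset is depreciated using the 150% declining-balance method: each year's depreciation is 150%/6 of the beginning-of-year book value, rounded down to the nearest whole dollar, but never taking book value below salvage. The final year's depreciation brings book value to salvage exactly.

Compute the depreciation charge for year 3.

$47,168

Depreciable base = $335,419 − $23,500 = $311,919.
Year 1: ⌊$335,419 × 150%/6⌋ = $83,854. Book value $251,565.
Year 2: ⌊$251,565 × 150%/6⌋ = $62,891. Book value $188,674.
Year 3: ⌊$188,674 × 150%/6⌋ = $47,168. Book value $141,506.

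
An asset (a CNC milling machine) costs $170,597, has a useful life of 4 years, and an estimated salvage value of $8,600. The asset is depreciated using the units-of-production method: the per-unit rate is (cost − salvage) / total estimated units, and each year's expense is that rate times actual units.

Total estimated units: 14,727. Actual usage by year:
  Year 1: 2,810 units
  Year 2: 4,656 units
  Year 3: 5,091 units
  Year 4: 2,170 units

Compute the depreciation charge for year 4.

$23,870

Depreciable base = $170,597 − $8,600 = $161,997.
Rate = $161,997 / 14,727 units = $11 per unit.
Year 1: 2,810 × $11 = $30,910. Book value $139,687.
Year 2: 4,656 × $11 = $51,216. Book value $88,471.
Year 3: 5,091 × $11 = $56,001. Book value $32,470.
Year 4: 2,170 × $11 = $23,870. Book value $8,600.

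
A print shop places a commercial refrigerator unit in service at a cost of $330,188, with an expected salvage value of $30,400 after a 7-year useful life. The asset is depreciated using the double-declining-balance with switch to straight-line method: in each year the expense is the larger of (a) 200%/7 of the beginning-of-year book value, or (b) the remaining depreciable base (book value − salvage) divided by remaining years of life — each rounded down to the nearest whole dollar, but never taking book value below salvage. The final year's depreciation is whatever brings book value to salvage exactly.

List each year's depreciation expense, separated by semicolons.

$94,339; $67,385; $48,132; $34,380; $24,557; $17,541; $13,454

Depreciable base = $330,188 − $30,400 = $299,788.
Year 1: DB = ⌊$330,188 × 200%/7⌋ = $94,339; SL = ⌊$299,788/7⌋ = $42,826 → take DB $94,339. Book value $235,849.
Year 2: DB = ⌊$235,849 × 200%/7⌋ = $67,385; SL = ⌊$205,449/6⌋ = $34,241 → take DB $67,385. Book value $168,464.
Year 3: DB = ⌊$168,464 × 200%/7⌋ = $48,132; SL = ⌊$138,064/5⌋ = $27,612 → take DB $48,132. Book value $120,332.
Year 4: DB = ⌊$120,332 × 200%/7⌋ = $34,380; SL = ⌊$89,932/4⌋ = $22,483 → take DB $34,380. Book value $85,952.
Year 5: DB = ⌊$85,952 × 200%/7⌋ = $24,557; SL = ⌊$55,552/3⌋ = $18,517 → take DB $24,557. Book value $61,395.
Year 6: DB = ⌊$61,395 × 200%/7⌋ = $17,541; SL = ⌊$30,995/2⌋ = $15,497 → take DB $17,541. Book value $43,854.
Year 7 (final): $43,854 − $30,400 = $13,454. Book value $30,400.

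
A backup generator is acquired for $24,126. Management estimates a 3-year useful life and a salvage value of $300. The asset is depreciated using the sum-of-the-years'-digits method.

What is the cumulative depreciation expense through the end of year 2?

$19,855

Depreciable base = $24,126 − $300 = $23,826.
Sum of the years' digits = 3+2+1 = 6.
Year 1: $23,826 × 3/6 = $11,913. Book value $12,213.
Year 2: $23,826 × 2/6 = $7,942. Book value $4,271.
Accumulated through year 2 = $24,126 − $4,271 = $19,855.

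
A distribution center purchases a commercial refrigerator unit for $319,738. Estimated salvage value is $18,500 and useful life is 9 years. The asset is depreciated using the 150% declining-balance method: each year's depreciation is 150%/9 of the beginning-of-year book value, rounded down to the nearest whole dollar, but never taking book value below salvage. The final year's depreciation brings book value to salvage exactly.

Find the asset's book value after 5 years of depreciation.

Depreciable base = $319,738 − $18,500 = $301,238.
Year 1: ⌊$319,738 × 150%/9⌋ = $53,289. Book value $266,449.
Year 2: ⌊$266,449 × 150%/9⌋ = $44,408. Book value $222,041.
Year 3: ⌊$222,041 × 150%/9⌋ = $37,006. Book value $185,035.
Year 4: ⌊$185,035 × 150%/9⌋ = $30,839. Book value $154,196.
Year 5: ⌊$154,196 × 150%/9⌋ = $25,699. Book value $128,497.

$128,497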